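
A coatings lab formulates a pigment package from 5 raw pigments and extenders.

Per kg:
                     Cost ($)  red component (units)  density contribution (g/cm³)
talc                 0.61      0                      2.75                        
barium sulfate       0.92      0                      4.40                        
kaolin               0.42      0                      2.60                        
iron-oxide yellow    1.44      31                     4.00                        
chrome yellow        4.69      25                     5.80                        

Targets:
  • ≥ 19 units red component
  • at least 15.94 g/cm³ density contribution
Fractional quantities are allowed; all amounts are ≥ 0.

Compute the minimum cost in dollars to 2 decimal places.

This is a linear program. Let x1 = kg of talc, x2 = kg of barium sulfate, x3 = kg of kaolin, x4 = kg of iron-oxide yellow, x5 = kg of chrome yellow.
Minimize 0.61x1 + 0.92x2 + 0.42x3 + 1.44x4 + 4.69x5 subject to:
  31x4 + 25x5 ≥ 19   (red component)
  2.75x1 + 4.4x2 + 2.6x3 + 4x4 + 5.8x5 ≥ 15.94   (density contribution)
  x1, x2, x3, x4, x5 ≥ 0.
The optimal basis is {kaolin, iron-oxide yellow}; talc, barium sulfate, chrome yellow drop out. There the red component and density contribution constraints are tight.
Solving gives x3 = 5.188, x4 = 0.6129.
Total cost: 0.42·5.188 + 1.44·0.6129 = 3.0615.

$3.06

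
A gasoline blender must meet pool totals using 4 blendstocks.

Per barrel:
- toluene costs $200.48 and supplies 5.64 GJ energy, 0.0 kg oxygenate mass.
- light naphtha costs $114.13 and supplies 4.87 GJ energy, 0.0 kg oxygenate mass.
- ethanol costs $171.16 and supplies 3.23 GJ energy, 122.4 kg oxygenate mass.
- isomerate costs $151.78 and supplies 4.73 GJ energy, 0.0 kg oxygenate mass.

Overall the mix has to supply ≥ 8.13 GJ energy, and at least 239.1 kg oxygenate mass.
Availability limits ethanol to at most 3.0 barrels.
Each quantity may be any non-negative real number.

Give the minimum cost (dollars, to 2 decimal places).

$377.01

Let x1 = barrels of toluene, x2 = barrels of light naphtha, x3 = barrels of ethanol, x4 = barrels of isomerate.
Minimise 200.48x1 + 114.13x2 + 171.16x3 + 151.78x4 subject to:
  5.64x1 + 4.87x2 + 3.23x3 + 4.73x4 ≥ 8.13   (energy)
  122.4x3 ≥ 239.1   (oxygenate mass)
  x3 ≤ 3
  x1, x2, x3, x4 ≥ 0.
The optimal basis is {light naphtha, ethanol}; toluene, isomerate drop out. There the energy and oxygenate mass constraints are tight.
Optimal quantities: light naphtha = 0.3738 barrels, ethanol = 1.9534 barrels.
Cost = 114.13·0.3738 + 171.16·1.9534 = 377.0057.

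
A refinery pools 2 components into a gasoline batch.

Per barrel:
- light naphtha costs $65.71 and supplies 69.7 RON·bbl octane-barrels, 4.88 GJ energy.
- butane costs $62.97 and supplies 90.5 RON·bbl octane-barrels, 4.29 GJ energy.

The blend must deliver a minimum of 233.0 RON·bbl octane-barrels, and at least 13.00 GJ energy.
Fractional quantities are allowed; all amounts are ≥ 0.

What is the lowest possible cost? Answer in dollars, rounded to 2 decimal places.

$183.47

Treat it as an LP. Let x1 = barrels of light naphtha, x2 = barrels of butane.
Minimize 65.71x1 + 62.97x2 subject to:
  69.7x1 + 90.5x2 ≥ 233   (octane-barrels)
  4.88x1 + 4.29x2 ≥ 13   (energy)
  x1, x2 ≥ 0.
Both inputs are positive at the optimum. Binding constraints: octane-barrels and energy.
So light naphtha = 1.2405 barrels, butane = 1.6192 barrels.
Cost = 65.71·1.2405 + 62.97·1.6192 = 183.4743.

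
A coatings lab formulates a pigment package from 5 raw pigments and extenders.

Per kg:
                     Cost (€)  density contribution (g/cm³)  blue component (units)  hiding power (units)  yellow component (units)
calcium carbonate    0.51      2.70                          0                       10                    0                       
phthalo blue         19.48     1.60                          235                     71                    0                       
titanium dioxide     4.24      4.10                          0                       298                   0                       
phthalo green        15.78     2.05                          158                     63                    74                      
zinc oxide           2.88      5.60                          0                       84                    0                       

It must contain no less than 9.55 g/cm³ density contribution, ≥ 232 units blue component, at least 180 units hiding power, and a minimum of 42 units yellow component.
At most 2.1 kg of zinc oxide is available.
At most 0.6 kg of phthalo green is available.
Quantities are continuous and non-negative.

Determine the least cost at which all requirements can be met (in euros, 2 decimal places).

This is a linear program. Let x1 = kg of calcium carbonate, x2 = kg of phthalo blue, x3 = kg of titanium dioxide, x4 = kg of phthalo green, x5 = kg of zinc oxide.
Minimize 0.51x1 + 19.48x2 + 4.24x3 + 15.78x4 + 2.88x5 with:
  2.7x1 + 1.6x2 + 4.1x3 + 2.05x4 + 5.6x5 ≥ 9.55   (density contribution)
  235x2 + 158x4 ≥ 232   (blue component)
  10x1 + 71x2 + 298x3 + 63x4 + 84x5 ≥ 180   (hiding power)
  74x4 ≥ 42   (yellow component)
  x5 ≤ 2.1
  x4 ≤ 0.6
  x1, x2, x3, x4, x5 ≥ 0.
The minimum-cost mix takes nothing from zinc oxide — only calcium carbonate, phthalo blue, titanium dioxide, phthalo green. Binding constraints: density contribution, blue component, hiding power, yellow component.
Optimal quantities: calcium carbonate = 2.351 kg, phthalo blue = 0.6056 kg, titanium dioxide = 0.2608 kg, phthalo green = 0.5676 kg.
Total cost: 0.51·2.351 + 19.48·0.6056 + 4.24·0.2608 + 15.78·0.5676 = 23.0586.

€23.06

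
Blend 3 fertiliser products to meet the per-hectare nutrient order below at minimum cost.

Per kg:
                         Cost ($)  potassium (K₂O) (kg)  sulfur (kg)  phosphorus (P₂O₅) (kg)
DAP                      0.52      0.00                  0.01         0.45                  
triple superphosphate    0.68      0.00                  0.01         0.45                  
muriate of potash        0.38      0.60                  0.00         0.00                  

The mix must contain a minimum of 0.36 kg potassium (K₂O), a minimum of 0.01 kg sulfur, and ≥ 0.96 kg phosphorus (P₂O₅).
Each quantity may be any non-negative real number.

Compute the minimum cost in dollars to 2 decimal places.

$1.34

Let x1 = kg of DAP, x2 = kg of triple superphosphate, x3 = kg of muriate of potash.
Minimise 0.52x1 + 0.68x2 + 0.38x3 subject to:
  0.6x3 ≥ 0.36   (potassium (K₂O))
  0.01x1 + 0.01x2 ≥ 0.01   (sulfur)
  0.45x1 + 0.45x2 ≥ 0.96   (phosphorus (P₂O₅))
  x1, x2, x3 ≥ 0.
The minimum-cost mix takes nothing from triple superphosphate — only DAP, muriate of potash. The potassium (K₂O) and phosphorus (P₂O₅) requirements are met with equality.
Optimal quantities: DAP = 2.133 kg, muriate of potash = 0.6 kg.
Objective = 0.52·2.133 + 0.38·0.6 = 1.3372.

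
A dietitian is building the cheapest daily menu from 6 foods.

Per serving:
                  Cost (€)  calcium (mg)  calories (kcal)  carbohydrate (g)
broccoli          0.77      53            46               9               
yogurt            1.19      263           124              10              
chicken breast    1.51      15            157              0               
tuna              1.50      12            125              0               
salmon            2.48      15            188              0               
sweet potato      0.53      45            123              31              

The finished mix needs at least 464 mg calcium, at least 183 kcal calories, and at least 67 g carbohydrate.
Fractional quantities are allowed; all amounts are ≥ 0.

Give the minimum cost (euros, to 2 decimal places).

This is a linear program. Let x1 = servings of broccoli, x2 = servings of yogurt, x3 = servings of chicken breast, x4 = servings of tuna, x5 = servings of salmon, x6 = servings of sweet potato.
Minimise 0.77x1 + 1.19x2 + 1.51x3 + 1.5x4 + 2.48x5 + 0.53x6 s.t.:
  53x1 + 263x2 + 15x3 + 12x4 + 15x5 + 45x6 ≥ 464   (calcium)
  46x1 + 124x2 + 157x3 + 125x4 + 188x5 + 123x6 ≥ 183   (calories)
  9x1 + 10x2 + 31x6 ≥ 67   (carbohydrate)
  x1, x2, x3, x4, x5, x6 ≥ 0.
The minimum-cost mix takes nothing from broccoli, chicken breast, tuna, salmon — only yogurt, sweet potato. There the calcium and carbohydrate constraints are tight.
So yogurt = 1.476 servings, sweet potato = 1.685 servings.
Hence cost = 1.19·1.476 + 0.53·1.685 = €2.6495.

€2.65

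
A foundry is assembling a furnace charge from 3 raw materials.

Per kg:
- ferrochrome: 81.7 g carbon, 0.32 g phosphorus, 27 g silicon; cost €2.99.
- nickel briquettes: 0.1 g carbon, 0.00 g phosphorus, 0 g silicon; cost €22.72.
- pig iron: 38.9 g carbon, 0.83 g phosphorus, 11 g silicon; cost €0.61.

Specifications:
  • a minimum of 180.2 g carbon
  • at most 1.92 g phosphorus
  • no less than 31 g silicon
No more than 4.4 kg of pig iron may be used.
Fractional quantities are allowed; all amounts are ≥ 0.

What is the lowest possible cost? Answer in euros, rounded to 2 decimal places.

€5.14

Let x1 = kg of ferrochrome, x2 = kg of nickel briquettes, x3 = kg of pig iron.
min 2.99x1 + 22.72x2 + 0.61x3 subject to:
  81.7x1 + 0.1x2 + 38.9x3 ≥ 180.2   (carbon)
  0.32x1 + 0.83x3 ≤ 1.92   (phosphorus)
  27x1 + 11x3 ≥ 31   (silicon)
  x3 ≤ 4.4
  x1, x2, x3 ≥ 0.
The minimum-cost mix takes nothing from nickel briquettes — only ferrochrome, pig iron. There the carbon and phosphorus constraints are tight.
So ferrochrome = 1.352 kg, pig iron = 1.792 kg.
Total cost: 2.99·1.352 + 0.61·1.792 = 5.1356.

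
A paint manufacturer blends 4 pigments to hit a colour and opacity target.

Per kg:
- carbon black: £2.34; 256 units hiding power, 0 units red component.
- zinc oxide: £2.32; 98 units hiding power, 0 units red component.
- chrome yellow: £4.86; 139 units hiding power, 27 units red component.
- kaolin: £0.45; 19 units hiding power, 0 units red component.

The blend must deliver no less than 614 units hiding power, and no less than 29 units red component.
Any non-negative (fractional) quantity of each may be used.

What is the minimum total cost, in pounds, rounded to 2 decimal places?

£9.47

This is a linear program. Let x1 = kg of carbon black, x2 = kg of zinc oxide, x3 = kg of chrome yellow, x4 = kg of kaolin.
min 2.34x1 + 2.32x2 + 4.86x3 + 0.45x4 s.t.:
  256x1 + 98x2 + 139x3 + 19x4 ≥ 614   (hiding power)
  27x3 ≥ 29   (red component)
  x1, x2, x3, x4 ≥ 0.
The minimum-cost mix takes nothing from zinc oxide, kaolin — only carbon black, chrome yellow. There the hiding power and red component constraints are tight.
That vertex is x1 = 1.815, x3 = 1.074.
Cost = 2.34·1.815 + 4.86·1.074 = 9.4667.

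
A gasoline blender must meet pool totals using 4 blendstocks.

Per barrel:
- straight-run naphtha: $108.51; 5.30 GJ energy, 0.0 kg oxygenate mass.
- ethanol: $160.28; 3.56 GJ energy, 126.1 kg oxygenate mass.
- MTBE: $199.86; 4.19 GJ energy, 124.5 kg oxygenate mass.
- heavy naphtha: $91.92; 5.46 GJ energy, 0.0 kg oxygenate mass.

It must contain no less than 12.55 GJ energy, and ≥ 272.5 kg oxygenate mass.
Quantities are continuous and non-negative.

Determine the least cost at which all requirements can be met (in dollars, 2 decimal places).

Treat it as an LP. Let x1 = barrels of straight-run naphtha, x2 = barrels of ethanol, x3 = barrels of MTBE, x4 = barrels of heavy naphtha.
min 108.51x1 + 160.28x2 + 199.86x3 + 91.92x4 with:
  5.3x1 + 3.56x2 + 4.19x3 + 5.46x4 ≥ 12.55   (energy)
  126.1x2 + 124.5x3 ≥ 272.5   (oxygenate mass)
  x1, x2, x3, x4 ≥ 0.
The cheapest feasible vertex uses only ethanol, heavy naphtha; straight-run naphtha, MTBE are not used. The energy and oxygenate mass requirements are met with equality.
Optimal quantities: ethanol = 2.161 barrels, heavy naphtha = 0.8895 barrels.
Total cost: 160.28·2.161 + 91.92·0.8895 = 428.1279.

$428.13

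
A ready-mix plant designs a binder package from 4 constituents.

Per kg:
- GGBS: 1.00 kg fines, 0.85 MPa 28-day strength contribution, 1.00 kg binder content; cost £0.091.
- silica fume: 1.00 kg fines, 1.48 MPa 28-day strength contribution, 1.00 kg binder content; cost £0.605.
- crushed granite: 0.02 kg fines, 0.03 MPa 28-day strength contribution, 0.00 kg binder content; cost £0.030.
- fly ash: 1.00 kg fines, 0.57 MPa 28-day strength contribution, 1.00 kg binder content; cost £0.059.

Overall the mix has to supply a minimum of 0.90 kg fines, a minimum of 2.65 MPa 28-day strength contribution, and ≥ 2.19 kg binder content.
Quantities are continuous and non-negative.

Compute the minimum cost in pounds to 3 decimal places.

Let x1 = kg of GGBS, x2 = kg of silica fume, x3 = kg of crushed granite, x4 = kg of fly ash.
Minimise 0.091x1 + 0.605x2 + 0.03x3 + 0.059x4 s.t.:
  1x1 + 1x2 + 0.02x3 + 1x4 ≥ 0.9   (fines)
  0.85x1 + 1.48x2 + 0.03x3 + 0.57x4 ≥ 2.65   (28-day strength contribution)
  1x1 + 1x2 + 1x4 ≥ 2.19   (binder content)
  x1, x2, x3, x4 ≥ 0.
The optimal basis is {fly ash}; GGBS, silica fume, crushed granite drop out. Binding constraint: 28-day strength contribution.
That vertex is x4 = 4.649.
Hence cost = 0.059·4.649 = £0.27429.

£0.274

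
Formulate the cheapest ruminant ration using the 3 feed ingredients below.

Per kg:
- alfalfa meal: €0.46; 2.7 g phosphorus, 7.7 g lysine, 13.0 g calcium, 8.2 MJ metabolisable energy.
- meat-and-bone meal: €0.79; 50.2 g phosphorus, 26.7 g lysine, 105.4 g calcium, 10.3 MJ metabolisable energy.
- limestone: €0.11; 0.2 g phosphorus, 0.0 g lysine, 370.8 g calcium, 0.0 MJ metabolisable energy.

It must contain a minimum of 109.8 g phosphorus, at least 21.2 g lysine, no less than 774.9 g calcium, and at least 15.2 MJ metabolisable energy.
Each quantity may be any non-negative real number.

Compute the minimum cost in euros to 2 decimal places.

Treat it as an LP. Let x1 = kg of alfalfa meal, x2 = kg of meat-and-bone meal, x3 = kg of limestone.
min 0.46x1 + 0.79x2 + 0.11x3 with:
  2.7x1 + 50.2x2 + 0.2x3 ≥ 109.8   (phosphorus)
  7.7x1 + 26.7x2 ≥ 21.2   (lysine)
  13x1 + 105.4x2 + 370.8x3 ≥ 774.9   (calcium)
  8.2x1 + 10.3x2 ≥ 15.2   (metabolisable energy)
  x1, x2, x3 ≥ 0.
The cheapest feasible vertex uses only meat-and-bone meal, limestone; alfalfa meal is not used. The phosphorus and calcium requirements are met with equality.
Optimal quantities: meat-and-bone meal = 2.181 kg, limestone = 1.47 kg.
Cost = 0.79·2.181 + 0.11·1.47 = 1.8847.

€1.88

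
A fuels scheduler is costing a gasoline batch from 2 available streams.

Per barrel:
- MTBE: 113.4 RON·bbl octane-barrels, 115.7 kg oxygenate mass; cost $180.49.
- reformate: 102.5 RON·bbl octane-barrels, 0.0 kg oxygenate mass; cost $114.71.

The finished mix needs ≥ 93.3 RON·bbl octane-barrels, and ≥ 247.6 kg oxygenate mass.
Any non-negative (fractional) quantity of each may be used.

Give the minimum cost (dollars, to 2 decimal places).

$386.25

Let x1 = barrels of MTBE, x2 = barrels of reformate.
Minimize 180.49x1 + 114.71x2 subject to:
  113.4x1 + 102.5x2 ≥ 93.3   (octane-barrels)
  115.7x1 ≥ 247.6   (oxygenate mass)
  x1, x2 ≥ 0.
At the optimum only MTBE is positive (reformate = 0). There the oxygenate mass constraint is tight.
Optimal quantities: MTBE = 2.14 barrels.
Hence cost = 180.49·2.14 = $386.2486.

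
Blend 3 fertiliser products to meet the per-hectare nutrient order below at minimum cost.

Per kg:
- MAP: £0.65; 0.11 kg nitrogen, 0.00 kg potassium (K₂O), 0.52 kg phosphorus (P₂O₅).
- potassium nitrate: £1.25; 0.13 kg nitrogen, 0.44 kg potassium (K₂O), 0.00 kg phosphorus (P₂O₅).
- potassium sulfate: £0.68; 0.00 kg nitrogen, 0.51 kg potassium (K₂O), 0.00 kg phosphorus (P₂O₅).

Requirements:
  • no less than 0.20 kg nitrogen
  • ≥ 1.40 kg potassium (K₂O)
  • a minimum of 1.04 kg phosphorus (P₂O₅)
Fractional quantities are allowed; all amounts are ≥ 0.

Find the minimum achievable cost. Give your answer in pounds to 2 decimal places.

Treat it as an LP. Let x1 = kg of MAP, x2 = kg of potassium nitrate, x3 = kg of potassium sulfate.
min 0.65x1 + 1.25x2 + 0.68x3 with:
  0.11x1 + 0.13x2 ≥ 0.2   (nitrogen)
  0.44x2 + 0.51x3 ≥ 1.4   (potassium (K₂O))
  0.52x1 ≥ 1.04   (phosphorus (P₂O₅))
  x1, x2, x3 ≥ 0.
The cheapest feasible vertex uses only MAP, potassium sulfate; potassium nitrate is not used. Binding constraints: potassium (K₂O) and phosphorus (P₂O₅).
So MAP = 2 kg, potassium sulfate = 2.745 kg.
Cost = 0.65·2 + 0.68·2.745 = 3.1666.

£3.17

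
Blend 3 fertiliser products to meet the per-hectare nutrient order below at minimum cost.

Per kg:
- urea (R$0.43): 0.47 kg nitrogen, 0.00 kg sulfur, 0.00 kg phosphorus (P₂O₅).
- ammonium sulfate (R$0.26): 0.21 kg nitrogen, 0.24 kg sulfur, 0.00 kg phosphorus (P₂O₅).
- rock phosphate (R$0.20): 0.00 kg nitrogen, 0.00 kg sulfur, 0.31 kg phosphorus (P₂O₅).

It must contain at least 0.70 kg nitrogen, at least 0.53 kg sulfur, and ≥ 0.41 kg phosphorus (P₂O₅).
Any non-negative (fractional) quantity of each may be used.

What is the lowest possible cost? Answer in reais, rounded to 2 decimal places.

Set it up as a linear program. Let x1 = kg of urea, x2 = kg of ammonium sulfate, x3 = kg of rock phosphate.
Minimise 0.43x1 + 0.26x2 + 0.2x3 subject to:
  0.47x1 + 0.21x2 ≥ 0.7   (nitrogen)
  0.24x2 ≥ 0.53   (sulfur)
  0.31x3 ≥ 0.41   (phosphorus (P₂O₅))
  x1, x2, x3 ≥ 0.
The optimal mix uses every input. The nitrogen, sulfur, phosphorus (P₂O₅) requirements are met with equality.
Solving gives x1 = 0.5027, x2 = 2.208, x3 = 1.323.
Cost = 0.43·0.5027 + 0.26·2.208 + 0.2·1.323 = 1.0548.

R$1.05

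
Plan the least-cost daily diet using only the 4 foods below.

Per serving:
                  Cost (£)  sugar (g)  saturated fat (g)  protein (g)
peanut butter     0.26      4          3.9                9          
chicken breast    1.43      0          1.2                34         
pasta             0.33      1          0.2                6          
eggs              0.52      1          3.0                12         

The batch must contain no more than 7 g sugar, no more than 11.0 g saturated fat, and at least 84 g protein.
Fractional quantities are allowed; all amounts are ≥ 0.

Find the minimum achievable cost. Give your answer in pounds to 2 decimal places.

This is a linear program. Let x1 = servings of peanut butter, x2 = servings of chicken breast, x3 = servings of pasta, x4 = servings of eggs.
Minimize 0.26x1 + 1.43x2 + 0.33x3 + 0.52x4 subject to:
  4x1 + 1x3 + 1x4 ≤ 7   (sugar)
  3.9x1 + 1.2x2 + 0.2x3 + 3x4 ≤ 11   (saturated fat)
  9x1 + 34x2 + 6x3 + 12x4 ≥ 84   (protein)
  x1, x2, x3, x4 ≥ 0.
The cheapest feasible vertex uses only peanut butter, chicken breast; pasta, eggs are not used. Binding constraints: sugar and protein.
Optimal quantities: peanut butter = 1.75 servings, chicken breast = 2.007 servings.
Total cost: 0.26·1.75 + 1.43·2.007 = 3.32501.

£3.33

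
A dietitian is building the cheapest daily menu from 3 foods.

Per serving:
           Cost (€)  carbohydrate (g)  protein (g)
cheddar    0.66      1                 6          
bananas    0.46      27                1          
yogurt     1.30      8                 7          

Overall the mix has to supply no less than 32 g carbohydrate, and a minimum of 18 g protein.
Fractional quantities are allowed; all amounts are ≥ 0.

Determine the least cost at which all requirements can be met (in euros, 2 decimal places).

Set it up as a linear program. Let x1 = servings of cheddar, x2 = servings of bananas, x3 = servings of yogurt.
Minimize 0.66x1 + 0.46x2 + 1.3x3 with:
  1x1 + 27x2 + 8x3 ≥ 32   (carbohydrate)
  6x1 + 1x2 + 7x3 ≥ 18   (protein)
  x1, x2, x3 ≥ 0.
The optimal basis is {cheddar, bananas}; yogurt drops out. The carbohydrate and protein requirements are met with equality.
Optimal quantities: cheddar = 2.82 servings, bananas = 1.081 servings.
Hence cost = 0.66·2.82 + 0.46·1.081 = €2.3585.

€2.36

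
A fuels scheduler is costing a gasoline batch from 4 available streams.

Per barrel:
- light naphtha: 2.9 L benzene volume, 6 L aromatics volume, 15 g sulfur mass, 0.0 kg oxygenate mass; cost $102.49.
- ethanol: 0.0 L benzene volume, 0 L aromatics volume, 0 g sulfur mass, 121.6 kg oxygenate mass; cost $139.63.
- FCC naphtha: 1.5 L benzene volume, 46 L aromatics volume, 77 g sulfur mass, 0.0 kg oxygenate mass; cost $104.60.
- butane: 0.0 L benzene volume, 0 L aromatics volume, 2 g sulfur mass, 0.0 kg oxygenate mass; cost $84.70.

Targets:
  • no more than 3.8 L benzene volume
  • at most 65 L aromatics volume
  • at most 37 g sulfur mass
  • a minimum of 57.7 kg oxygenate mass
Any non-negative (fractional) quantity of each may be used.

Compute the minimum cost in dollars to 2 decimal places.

Let x1 = barrels of light naphtha, x2 = barrels of ethanol, x3 = barrels of FCC naphtha, x4 = barrels of butane.
Minimise 102.49x1 + 139.63x2 + 104.6x3 + 84.7x4 subject to:
  2.9x1 + 1.5x3 ≤ 3.8   (benzene volume)
  6x1 + 46x3 ≤ 65   (aromatics volume)
  15x1 + 77x3 + 2x4 ≤ 37   (sulfur mass)
  121.6x2 ≥ 57.7   (oxygenate mass)
  x1, x2, x3, x4 ≥ 0.
The optimal basis is {ethanol}; light naphtha, FCC naphtha, butane drop out. Binding constraint: oxygenate mass.
Optimal quantities: ethanol = 0.47451 barrels.
Cost = 139.63·0.47451 = 66.2558.

$66.26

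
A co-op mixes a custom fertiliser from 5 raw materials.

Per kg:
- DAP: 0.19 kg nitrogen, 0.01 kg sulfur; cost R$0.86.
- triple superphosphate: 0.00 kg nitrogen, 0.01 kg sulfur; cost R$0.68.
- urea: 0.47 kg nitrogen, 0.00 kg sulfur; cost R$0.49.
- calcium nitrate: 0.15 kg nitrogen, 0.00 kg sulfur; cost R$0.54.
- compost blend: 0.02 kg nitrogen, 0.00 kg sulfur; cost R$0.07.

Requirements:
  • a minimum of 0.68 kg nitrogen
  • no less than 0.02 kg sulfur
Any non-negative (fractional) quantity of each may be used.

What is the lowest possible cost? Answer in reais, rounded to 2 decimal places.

Let x1 = kg of DAP, x2 = kg of triple superphosphate, x3 = kg of urea, x4 = kg of calcium nitrate, x5 = kg of compost blend.
Minimise 0.86x1 + 0.68x2 + 0.49x3 + 0.54x4 + 0.07x5 s.t.:
  0.19x1 + 0.47x3 + 0.15x4 + 0.02x5 ≥ 0.68   (nitrogen)
  0.01x1 + 0.01x2 ≥ 0.02   (sulfur)
  x1, x2, x3, x4, x5 ≥ 0.
At the optimum only DAP, urea are positive (triple superphosphate, calcium nitrate, compost blend = 0). There the nitrogen and sulfur constraints are tight.
Optimal quantities: DAP = 2 kg, urea = 0.6383 kg.
Total cost: 0.86·2 + 0.49·0.6383 = 2.0328.

R$2.03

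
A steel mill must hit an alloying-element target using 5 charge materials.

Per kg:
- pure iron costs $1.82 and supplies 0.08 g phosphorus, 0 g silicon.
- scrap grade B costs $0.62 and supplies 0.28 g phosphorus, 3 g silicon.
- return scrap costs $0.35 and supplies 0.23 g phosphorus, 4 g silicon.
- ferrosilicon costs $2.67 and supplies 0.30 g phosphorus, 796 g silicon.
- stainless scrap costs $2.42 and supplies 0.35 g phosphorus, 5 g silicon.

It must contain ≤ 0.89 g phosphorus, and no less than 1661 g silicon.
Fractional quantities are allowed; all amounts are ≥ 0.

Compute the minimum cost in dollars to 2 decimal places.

This is a linear program. Let x1 = kg of pure iron, x2 = kg of scrap grade B, x3 = kg of return scrap, x4 = kg of ferrosilicon, x5 = kg of stainless scrap.
Minimize 1.82x1 + 0.62x2 + 0.35x3 + 2.67x4 + 2.42x5 with:
  0.08x1 + 0.28x2 + 0.23x3 + 0.3x4 + 0.35x5 ≤ 0.89   (phosphorus)
  3x2 + 4x3 + 796x4 + 5x5 ≥ 1661   (silicon)
  x1, x2, x3, x4, x5 ≥ 0.
The minimum-cost mix takes nothing from pure iron, scrap grade B, return scrap, stainless scrap — only ferrosilicon. There the silicon constraint is tight.
So ferrosilicon = 2.087 kg.
Hence cost = 2.67·2.087 = $5.5723.

$5.57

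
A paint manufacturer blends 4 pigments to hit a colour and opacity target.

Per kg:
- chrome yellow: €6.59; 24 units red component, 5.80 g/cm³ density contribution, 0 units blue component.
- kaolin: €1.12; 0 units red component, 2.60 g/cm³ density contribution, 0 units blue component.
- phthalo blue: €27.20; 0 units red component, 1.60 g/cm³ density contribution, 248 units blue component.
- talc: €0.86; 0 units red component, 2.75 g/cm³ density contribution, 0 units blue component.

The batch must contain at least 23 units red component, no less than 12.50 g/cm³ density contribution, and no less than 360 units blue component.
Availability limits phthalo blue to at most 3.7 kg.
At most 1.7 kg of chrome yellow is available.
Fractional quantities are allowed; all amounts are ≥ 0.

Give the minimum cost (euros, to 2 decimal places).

€47.24

Let x1 = kg of chrome yellow, x2 = kg of kaolin, x3 = kg of phthalo blue, x4 = kg of talc.
Minimise 6.59x1 + 1.12x2 + 27.2x3 + 0.86x4 with:
  24x1 ≥ 23   (red component)
  5.8x1 + 2.6x2 + 1.6x3 + 2.75x4 ≥ 12.5   (density contribution)
  248x3 ≥ 360   (blue component)
  x3 ≤ 3.7
  x1 ≤ 1.7
  x1, x2, x3, x4 ≥ 0.
The cheapest feasible vertex uses only chrome yellow, phthalo blue, talc; kaolin is not used. The red component, density contribution, blue component requirements are met with equality.
Optimal quantities: chrome yellow = 0.95833 kg, phthalo blue = 1.4516 kg, talc = 1.6797 kg.
Cost = 6.59·0.95833 + 27.2·1.4516 + 0.86·1.6797 = 47.2435.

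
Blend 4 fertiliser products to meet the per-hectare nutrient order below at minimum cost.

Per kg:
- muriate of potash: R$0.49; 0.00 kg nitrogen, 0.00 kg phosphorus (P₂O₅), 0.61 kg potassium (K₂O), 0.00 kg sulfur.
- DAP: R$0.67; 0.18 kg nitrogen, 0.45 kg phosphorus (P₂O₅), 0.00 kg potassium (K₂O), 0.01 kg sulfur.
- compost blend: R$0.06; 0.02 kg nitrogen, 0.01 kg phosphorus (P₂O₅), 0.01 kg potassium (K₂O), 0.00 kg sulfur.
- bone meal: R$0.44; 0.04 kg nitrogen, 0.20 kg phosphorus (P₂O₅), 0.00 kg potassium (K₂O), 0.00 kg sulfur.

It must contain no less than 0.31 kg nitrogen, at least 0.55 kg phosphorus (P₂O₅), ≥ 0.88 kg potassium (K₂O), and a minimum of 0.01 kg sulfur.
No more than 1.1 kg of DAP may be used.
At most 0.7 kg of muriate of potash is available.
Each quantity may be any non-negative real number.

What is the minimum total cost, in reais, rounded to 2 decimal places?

R$3.73

Set it up as a linear program. Let x1 = kg of muriate of potash, x2 = kg of DAP, x3 = kg of compost blend, x4 = kg of bone meal.
Minimise 0.49x1 + 0.67x2 + 0.06x3 + 0.44x4 s.t.:
  0.18x2 + 0.02x3 + 0.04x4 ≥ 0.31   (nitrogen)
  0.45x2 + 0.01x3 + 0.2x4 ≥ 0.55   (phosphorus (P₂O₅))
  0.61x1 + 0.01x3 ≥ 0.88   (potassium (K₂O))
  0.01x2 ≥ 0.01   (sulfur)
  x2 ≤ 1.1
  x1 ≤ 0.7
  x1, x2, x3, x4 ≥ 0.
At the optimum only muriate of potash, DAP, compost blend are positive (bone meal = 0). The potassium (K₂O), sulfur, the muriate of potash cap requirements are met with equality.
So muriate of potash = 0.7 kg, DAP = 1 kg, compost blend = 45.3 kg.
Objective = 0.49·0.7 + 0.67·1 + 0.06·45.3 = 3.7310.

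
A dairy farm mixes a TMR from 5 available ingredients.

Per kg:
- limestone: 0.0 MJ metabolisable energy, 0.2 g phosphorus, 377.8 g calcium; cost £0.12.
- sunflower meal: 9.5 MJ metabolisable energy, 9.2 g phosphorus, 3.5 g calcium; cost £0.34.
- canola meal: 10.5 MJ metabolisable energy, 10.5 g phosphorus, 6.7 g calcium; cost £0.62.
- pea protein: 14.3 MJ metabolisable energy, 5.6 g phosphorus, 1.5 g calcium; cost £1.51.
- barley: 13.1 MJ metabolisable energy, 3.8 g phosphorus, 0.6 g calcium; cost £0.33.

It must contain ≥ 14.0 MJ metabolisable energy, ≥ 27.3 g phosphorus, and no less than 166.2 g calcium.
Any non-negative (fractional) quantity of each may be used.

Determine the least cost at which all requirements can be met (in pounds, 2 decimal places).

£1.06

Let x1 = kg of limestone, x2 = kg of sunflower meal, x3 = kg of canola meal, x4 = kg of pea protein, x5 = kg of barley.
Minimize 0.12x1 + 0.34x2 + 0.62x3 + 1.51x4 + 0.33x5 s.t.:
  9.5x2 + 10.5x3 + 14.3x4 + 13.1x5 ≥ 14   (metabolisable energy)
  0.2x1 + 9.2x2 + 10.5x3 + 5.6x4 + 3.8x5 ≥ 27.3   (phosphorus)
  377.8x1 + 3.5x2 + 6.7x3 + 1.5x4 + 0.6x5 ≥ 166.2   (calcium)
  x1, x2, x3, x4, x5 ≥ 0.
At the optimum only limestone, sunflower meal are positive (canola meal, pea protein, barley = 0). The phosphorus and calcium requirements are met with equality.
Solving gives x1 = 0.4125, x2 = 2.958.
Total cost: 0.12·0.4125 + 0.34·2.958 = 1.0552.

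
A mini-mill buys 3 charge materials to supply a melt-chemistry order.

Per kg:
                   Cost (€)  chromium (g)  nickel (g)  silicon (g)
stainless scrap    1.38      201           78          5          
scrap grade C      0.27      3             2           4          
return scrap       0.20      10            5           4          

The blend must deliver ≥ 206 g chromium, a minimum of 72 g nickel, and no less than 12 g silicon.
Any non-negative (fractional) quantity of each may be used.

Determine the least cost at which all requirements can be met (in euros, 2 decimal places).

€1.66

This is a linear program. Let x1 = kg of stainless scrap, x2 = kg of scrap grade C, x3 = kg of return scrap.
Minimise 1.38x1 + 0.27x2 + 0.2x3 with:
  201x1 + 3x2 + 10x3 ≥ 206   (chromium)
  78x1 + 2x2 + 5x3 ≥ 72   (nickel)
  5x1 + 4x2 + 4x3 ≥ 12   (silicon)
  x1, x2, x3 ≥ 0.
The minimum-cost mix takes nothing from scrap grade C — only stainless scrap, return scrap. There the chromium and silicon constraints are tight.
That vertex is x1 = 0.9337, x3 = 1.833.
Total cost: 1.38·0.9337 + 0.2·1.833 = 1.6551.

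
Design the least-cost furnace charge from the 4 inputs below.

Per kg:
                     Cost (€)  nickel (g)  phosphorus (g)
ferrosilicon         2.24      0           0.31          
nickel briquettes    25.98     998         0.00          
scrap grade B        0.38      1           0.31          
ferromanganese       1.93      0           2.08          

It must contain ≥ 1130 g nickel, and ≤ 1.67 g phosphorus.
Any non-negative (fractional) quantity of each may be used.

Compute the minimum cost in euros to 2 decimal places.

€29.42

Set it up as a linear program. Let x1 = kg of ferrosilicon, x2 = kg of nickel briquettes, x3 = kg of scrap grade B, x4 = kg of ferromanganese.
min 2.24x1 + 25.98x2 + 0.38x3 + 1.93x4 s.t.:
  998x2 + 1x3 ≥ 1130   (nickel)
  0.31x1 + 0.31x3 + 2.08x4 ≤ 1.67   (phosphorus)
  x1, x2, x3, x4 ≥ 0.
The optimal basis is {nickel briquettes}; ferrosilicon, scrap grade B, ferromanganese drop out. There the nickel constraint is tight.
Optimal quantities: nickel briquettes = 1.1323 kg.
Cost = 25.98·1.1323 = 29.4172.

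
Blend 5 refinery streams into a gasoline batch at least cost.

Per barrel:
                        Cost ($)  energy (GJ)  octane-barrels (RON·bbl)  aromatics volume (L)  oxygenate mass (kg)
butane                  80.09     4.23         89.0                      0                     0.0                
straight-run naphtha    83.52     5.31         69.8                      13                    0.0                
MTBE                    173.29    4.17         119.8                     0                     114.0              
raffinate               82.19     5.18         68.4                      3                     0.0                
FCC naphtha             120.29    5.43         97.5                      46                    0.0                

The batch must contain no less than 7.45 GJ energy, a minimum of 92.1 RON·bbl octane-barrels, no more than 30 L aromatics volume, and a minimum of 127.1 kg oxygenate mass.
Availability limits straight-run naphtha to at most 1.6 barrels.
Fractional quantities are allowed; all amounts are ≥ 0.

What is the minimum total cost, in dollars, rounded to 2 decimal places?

This is a linear program. Let x1 = barrels of butane, x2 = barrels of straight-run naphtha, x3 = barrels of MTBE, x4 = barrels of raffinate, x5 = barrels of FCC naphtha.
min 80.09x1 + 83.52x2 + 173.29x3 + 82.19x4 + 120.29x5 s.t.:
  4.23x1 + 5.31x2 + 4.17x3 + 5.18x4 + 5.43x5 ≥ 7.45   (energy)
  89x1 + 69.8x2 + 119.8x3 + 68.4x4 + 97.5x5 ≥ 92.1   (octane-barrels)
  13x2 + 3x4 + 46x5 ≤ 30   (aromatics volume)
  114x3 ≥ 127.1   (oxygenate mass)
  x2 ≤ 1.6
  x1, x2, x3, x4, x5 ≥ 0.
The minimum-cost mix takes nothing from butane, raffinate, FCC naphtha — only straight-run naphtha, MTBE. Binding constraints: energy and oxygenate mass.
That vertex is x2 = 0.527461, x3 = 1.11491.
Total cost: 83.52·0.527461 + 173.29·1.11491 = 237.2563.

$237.26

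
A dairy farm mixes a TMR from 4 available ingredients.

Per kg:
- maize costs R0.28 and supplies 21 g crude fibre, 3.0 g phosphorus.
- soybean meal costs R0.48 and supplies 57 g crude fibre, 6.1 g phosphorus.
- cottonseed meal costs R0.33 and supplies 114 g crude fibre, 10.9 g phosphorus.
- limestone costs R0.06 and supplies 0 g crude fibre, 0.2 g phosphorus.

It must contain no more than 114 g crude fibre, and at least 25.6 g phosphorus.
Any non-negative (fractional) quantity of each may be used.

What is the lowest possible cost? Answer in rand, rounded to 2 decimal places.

R4.31

Let x1 = kg of maize, x2 = kg of soybean meal, x3 = kg of cottonseed meal, x4 = kg of limestone.
Minimize 0.28x1 + 0.48x2 + 0.33x3 + 0.06x4 subject to:
  21x1 + 57x2 + 114x3 ≤ 114   (crude fibre)
  3x1 + 6.1x2 + 10.9x3 + 0.2x4 ≥ 25.6   (phosphorus)
  x1, x2, x3, x4 ≥ 0.
The minimum-cost mix takes nothing from soybean meal, cottonseed meal — only maize, limestone. The crude fibre and phosphorus requirements are met with equality.
Optimal quantities: maize = 5.429 kg, limestone = 46.57 kg.
Cost = 0.28·5.429 + 0.06·46.57 = 4.3143.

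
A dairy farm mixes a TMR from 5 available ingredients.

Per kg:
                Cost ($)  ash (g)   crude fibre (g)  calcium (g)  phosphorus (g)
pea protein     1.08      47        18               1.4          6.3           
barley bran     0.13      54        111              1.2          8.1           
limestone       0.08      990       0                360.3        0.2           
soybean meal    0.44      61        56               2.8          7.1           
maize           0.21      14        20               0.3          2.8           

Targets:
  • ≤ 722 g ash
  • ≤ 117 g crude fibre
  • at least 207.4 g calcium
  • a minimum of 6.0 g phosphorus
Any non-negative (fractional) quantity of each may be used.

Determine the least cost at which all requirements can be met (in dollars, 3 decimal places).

$0.140

Let x1 = kg of pea protein, x2 = kg of barley bran, x3 = kg of limestone, x4 = kg of soybean meal, x5 = kg of maize.
Minimise 1.08x1 + 0.13x2 + 0.08x3 + 0.44x4 + 0.21x5 s.t.:
  47x1 + 54x2 + 990x3 + 61x4 + 14x5 ≤ 722   (ash)
  18x1 + 111x2 + 56x4 + 20x5 ≤ 117   (crude fibre)
  1.4x1 + 1.2x2 + 360.3x3 + 2.8x4 + 0.3x5 ≥ 207.4   (calcium)
  6.3x1 + 8.1x2 + 0.2x3 + 7.1x4 + 2.8x5 ≥ 6   (phosphorus)
  x1, x2, x3, x4, x5 ≥ 0.
The optimal basis is {barley bran, limestone}; pea protein, soybean meal, maize drop out. There the calcium and phosphorus constraints are tight.
So barley bran = 0.7266 kg, limestone = 0.5732 kg.
Cost = 0.13·0.7266 + 0.08·0.5732 = 0.14031.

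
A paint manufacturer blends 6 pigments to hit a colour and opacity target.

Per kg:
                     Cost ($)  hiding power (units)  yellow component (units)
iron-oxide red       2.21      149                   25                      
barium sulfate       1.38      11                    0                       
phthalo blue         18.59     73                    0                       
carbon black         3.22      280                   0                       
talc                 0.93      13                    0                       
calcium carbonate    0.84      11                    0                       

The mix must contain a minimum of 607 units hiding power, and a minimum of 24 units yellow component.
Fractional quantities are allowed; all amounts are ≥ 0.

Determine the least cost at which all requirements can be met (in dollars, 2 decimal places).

Treat it as an LP. Let x1 = kg of iron-oxide red, x2 = kg of barium sulfate, x3 = kg of phthalo blue, x4 = kg of carbon black, x5 = kg of talc, x6 = kg of calcium carbonate.
min 2.21x1 + 1.38x2 + 18.59x3 + 3.22x4 + 0.93x5 + 0.84x6 subject to:
  149x1 + 11x2 + 73x3 + 280x4 + 13x5 + 11x6 ≥ 607   (hiding power)
  25x1 ≥ 24   (yellow component)
  x1, x2, x3, x4, x5, x6 ≥ 0.
The cheapest feasible vertex uses only iron-oxide red, carbon black; barium sulfate, phthalo blue, talc, calcium carbonate are not used. Binding constraints: hiding power and yellow component.
So iron-oxide red = 0.96 kg, carbon black = 1.657 kg.
Objective = 2.21·0.96 + 3.22·1.657 = 7.4571.

$7.46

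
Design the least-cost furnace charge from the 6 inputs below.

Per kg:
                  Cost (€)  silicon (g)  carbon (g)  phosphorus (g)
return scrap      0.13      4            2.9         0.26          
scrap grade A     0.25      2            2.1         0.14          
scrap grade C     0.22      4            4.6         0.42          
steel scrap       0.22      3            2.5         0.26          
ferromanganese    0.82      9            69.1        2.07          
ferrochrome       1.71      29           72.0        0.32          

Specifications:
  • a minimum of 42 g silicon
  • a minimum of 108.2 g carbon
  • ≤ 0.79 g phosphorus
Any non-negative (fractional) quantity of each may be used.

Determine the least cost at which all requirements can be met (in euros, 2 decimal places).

Let x1 = kg of return scrap, x2 = kg of scrap grade A, x3 = kg of scrap grade C, x4 = kg of steel scrap, x5 = kg of ferromanganese, x6 = kg of ferrochrome.
Minimize 0.13x1 + 0.25x2 + 0.22x3 + 0.22x4 + 0.82x5 + 1.71x6 with:
  4x1 + 2x2 + 4x3 + 3x4 + 9x5 + 29x6 ≥ 42   (silicon)
  2.9x1 + 2.1x2 + 4.6x3 + 2.5x4 + 69.1x5 + 72x6 ≥ 108.2   (carbon)
  0.26x1 + 0.14x2 + 0.42x3 + 0.26x4 + 2.07x5 + 0.32x6 ≤ 0.79   (phosphorus)
  x1, x2, x3, x4, x5, x6 ≥ 0.
The minimum-cost mix takes nothing from scrap grade A, scrap grade C, steel scrap — only return scrap, ferromanganese, ferrochrome. Binding constraints: silicon, carbon, phosphorus.
So return scrap = 0.3146 kg, ferromanganese = 0.1312 kg, ferrochrome = 1.364 kg.
Hence cost = 0.13·0.3146 + 0.82·0.1312 + 1.71·1.364 = €2.4809.

€2.48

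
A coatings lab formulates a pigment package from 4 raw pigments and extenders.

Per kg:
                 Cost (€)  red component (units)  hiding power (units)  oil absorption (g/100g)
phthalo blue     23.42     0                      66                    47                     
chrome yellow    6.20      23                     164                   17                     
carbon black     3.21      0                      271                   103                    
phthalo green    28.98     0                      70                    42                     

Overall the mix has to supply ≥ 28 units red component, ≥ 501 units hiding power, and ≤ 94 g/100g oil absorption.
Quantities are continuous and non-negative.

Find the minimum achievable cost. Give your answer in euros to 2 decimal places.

€14.99

Let x1 = kg of phthalo blue, x2 = kg of chrome yellow, x3 = kg of carbon black, x4 = kg of phthalo green.
Minimise 23.42x1 + 6.2x2 + 3.21x3 + 28.98x4 s.t.:
  23x2 ≥ 28   (red component)
  66x1 + 164x2 + 271x3 + 70x4 ≥ 501   (hiding power)
  47x1 + 17x2 + 103x3 + 42x4 ≤ 94   (oil absorption)
  x1, x2, x3, x4 ≥ 0.
The cheapest feasible vertex uses only chrome yellow, carbon black; phthalo blue, phthalo green are not used. Binding constraints: hiding power and oil absorption.
So chrome yellow = 2.127 kg, carbon black = 0.5616 kg.
Hence cost = 6.2·2.127 + 3.21·0.5616 = €14.9901.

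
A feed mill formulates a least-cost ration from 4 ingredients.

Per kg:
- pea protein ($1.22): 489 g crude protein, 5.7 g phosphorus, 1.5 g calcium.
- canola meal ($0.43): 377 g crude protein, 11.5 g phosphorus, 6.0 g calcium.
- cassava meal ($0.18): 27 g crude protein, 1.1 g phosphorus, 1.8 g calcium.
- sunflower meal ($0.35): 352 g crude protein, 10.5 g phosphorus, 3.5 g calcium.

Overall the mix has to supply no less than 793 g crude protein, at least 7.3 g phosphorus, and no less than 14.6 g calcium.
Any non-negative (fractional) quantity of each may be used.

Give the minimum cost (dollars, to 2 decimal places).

Let x1 = kg of pea protein, x2 = kg of canola meal, x3 = kg of cassava meal, x4 = kg of sunflower meal.
Minimise 1.22x1 + 0.43x2 + 0.18x3 + 0.35x4 with:
  489x1 + 377x2 + 27x3 + 352x4 ≥ 793   (crude protein)
  5.7x1 + 11.5x2 + 1.1x3 + 10.5x4 ≥ 7.3   (phosphorus)
  1.5x1 + 6x2 + 1.8x3 + 3.5x4 ≥ 14.6   (calcium)
  x1, x2, x3, x4 ≥ 0.
At the optimum only canola meal is positive (pea protein, cassava meal, sunflower meal = 0). The calcium requirement is met with equality.
That vertex is x2 = 2.433.
Hence cost = 0.43·2.433 = $1.0462.

$1.05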